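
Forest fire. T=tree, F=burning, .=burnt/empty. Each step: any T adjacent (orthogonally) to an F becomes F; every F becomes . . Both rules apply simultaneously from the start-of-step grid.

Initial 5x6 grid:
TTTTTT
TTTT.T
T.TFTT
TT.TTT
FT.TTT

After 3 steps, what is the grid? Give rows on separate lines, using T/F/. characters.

Step 1: 6 trees catch fire, 2 burn out
  TTTTTT
  TTTF.T
  T.F.FT
  FT.FTT
  .F.TTT
Step 2: 7 trees catch fire, 6 burn out
  TTTFTT
  TTF..T
  F....F
  .F..FT
  ...FTT
Step 3: 7 trees catch fire, 7 burn out
  TTF.FT
  FF...F
  ......
  .....F
  ....FT

TTF.FT
FF...F
......
.....F
....FT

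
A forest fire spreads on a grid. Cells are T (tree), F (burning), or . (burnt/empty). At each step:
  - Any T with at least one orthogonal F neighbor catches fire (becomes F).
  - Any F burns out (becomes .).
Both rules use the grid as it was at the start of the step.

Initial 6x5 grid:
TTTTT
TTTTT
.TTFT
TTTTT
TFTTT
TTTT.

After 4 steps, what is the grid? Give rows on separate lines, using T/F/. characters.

Step 1: 8 trees catch fire, 2 burn out
  TTTTT
  TTTFT
  .TF.F
  TFTFT
  F.FTT
  TFTT.
Step 2: 10 trees catch fire, 8 burn out
  TTTFT
  TTF.F
  .F...
  F.F.F
  ...FT
  F.FT.
Step 3: 5 trees catch fire, 10 burn out
  TTF.F
  TF...
  .....
  .....
  ....F
  ...F.
Step 4: 2 trees catch fire, 5 burn out
  TF...
  F....
  .....
  .....
  .....
  .....

TF...
F....
.....
.....
.....
.....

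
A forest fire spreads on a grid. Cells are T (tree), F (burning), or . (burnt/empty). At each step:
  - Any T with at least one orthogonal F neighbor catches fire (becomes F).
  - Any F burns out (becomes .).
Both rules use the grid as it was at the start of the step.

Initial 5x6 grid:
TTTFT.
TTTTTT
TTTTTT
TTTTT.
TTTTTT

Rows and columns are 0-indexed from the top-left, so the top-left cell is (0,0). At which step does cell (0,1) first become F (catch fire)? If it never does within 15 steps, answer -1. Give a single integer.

Step 1: cell (0,1)='T' (+3 fires, +1 burnt)
Step 2: cell (0,1)='F' (+4 fires, +3 burnt)
  -> target ignites at step 2
Step 3: cell (0,1)='.' (+6 fires, +4 burnt)
Step 4: cell (0,1)='.' (+6 fires, +6 burnt)
Step 5: cell (0,1)='.' (+4 fires, +6 burnt)
Step 6: cell (0,1)='.' (+3 fires, +4 burnt)
Step 7: cell (0,1)='.' (+1 fires, +3 burnt)
Step 8: cell (0,1)='.' (+0 fires, +1 burnt)
  fire out at step 8

2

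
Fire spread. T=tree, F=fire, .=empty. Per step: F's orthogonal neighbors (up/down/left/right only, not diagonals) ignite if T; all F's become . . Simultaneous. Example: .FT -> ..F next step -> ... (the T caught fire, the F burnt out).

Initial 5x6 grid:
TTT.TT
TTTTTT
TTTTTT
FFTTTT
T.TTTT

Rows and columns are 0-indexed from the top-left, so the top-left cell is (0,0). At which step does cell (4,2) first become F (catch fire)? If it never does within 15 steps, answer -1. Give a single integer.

Step 1: cell (4,2)='T' (+4 fires, +2 burnt)
Step 2: cell (4,2)='F' (+5 fires, +4 burnt)
  -> target ignites at step 2
Step 3: cell (4,2)='.' (+6 fires, +5 burnt)
Step 4: cell (4,2)='.' (+5 fires, +6 burnt)
Step 5: cell (4,2)='.' (+3 fires, +5 burnt)
Step 6: cell (4,2)='.' (+2 fires, +3 burnt)
Step 7: cell (4,2)='.' (+1 fires, +2 burnt)
Step 8: cell (4,2)='.' (+0 fires, +1 burnt)
  fire out at step 8

2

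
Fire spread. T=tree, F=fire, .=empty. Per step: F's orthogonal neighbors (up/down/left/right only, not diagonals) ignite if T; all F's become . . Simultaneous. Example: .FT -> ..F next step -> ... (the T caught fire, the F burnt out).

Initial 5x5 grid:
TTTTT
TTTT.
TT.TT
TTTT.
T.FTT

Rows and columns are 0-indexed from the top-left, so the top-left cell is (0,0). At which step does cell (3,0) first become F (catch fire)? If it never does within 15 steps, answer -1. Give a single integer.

Step 1: cell (3,0)='T' (+2 fires, +1 burnt)
Step 2: cell (3,0)='T' (+3 fires, +2 burnt)
Step 3: cell (3,0)='F' (+3 fires, +3 burnt)
  -> target ignites at step 3
Step 4: cell (3,0)='.' (+5 fires, +3 burnt)
Step 5: cell (3,0)='.' (+4 fires, +5 burnt)
Step 6: cell (3,0)='.' (+3 fires, +4 burnt)
Step 7: cell (3,0)='.' (+0 fires, +3 burnt)
  fire out at step 7

3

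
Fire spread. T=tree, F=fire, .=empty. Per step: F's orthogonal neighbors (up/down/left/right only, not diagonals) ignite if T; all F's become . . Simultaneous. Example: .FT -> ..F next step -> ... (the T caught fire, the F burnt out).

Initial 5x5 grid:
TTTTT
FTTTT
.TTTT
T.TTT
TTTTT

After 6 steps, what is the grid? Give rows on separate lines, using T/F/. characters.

Step 1: 2 trees catch fire, 1 burn out
  FTTTT
  .FTTT
  .TTTT
  T.TTT
  TTTTT
Step 2: 3 trees catch fire, 2 burn out
  .FTTT
  ..FTT
  .FTTT
  T.TTT
  TTTTT
Step 3: 3 trees catch fire, 3 burn out
  ..FTT
  ...FT
  ..FTT
  T.TTT
  TTTTT
Step 4: 4 trees catch fire, 3 burn out
  ...FT
  ....F
  ...FT
  T.FTT
  TTTTT
Step 5: 4 trees catch fire, 4 burn out
  ....F
  .....
  ....F
  T..FT
  TTFTT
Step 6: 3 trees catch fire, 4 burn out
  .....
  .....
  .....
  T...F
  TF.FT

.....
.....
.....
T...F
TF.FT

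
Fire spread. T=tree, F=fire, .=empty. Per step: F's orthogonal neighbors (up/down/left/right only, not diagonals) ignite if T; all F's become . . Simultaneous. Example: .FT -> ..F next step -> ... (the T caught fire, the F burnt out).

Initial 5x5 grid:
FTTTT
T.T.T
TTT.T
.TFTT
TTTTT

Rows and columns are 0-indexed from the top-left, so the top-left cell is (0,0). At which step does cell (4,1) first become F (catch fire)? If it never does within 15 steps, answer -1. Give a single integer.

Step 1: cell (4,1)='T' (+6 fires, +2 burnt)
Step 2: cell (4,1)='F' (+7 fires, +6 burnt)
  -> target ignites at step 2
Step 3: cell (4,1)='.' (+4 fires, +7 burnt)
Step 4: cell (4,1)='.' (+2 fires, +4 burnt)
Step 5: cell (4,1)='.' (+0 fires, +2 burnt)
  fire out at step 5

2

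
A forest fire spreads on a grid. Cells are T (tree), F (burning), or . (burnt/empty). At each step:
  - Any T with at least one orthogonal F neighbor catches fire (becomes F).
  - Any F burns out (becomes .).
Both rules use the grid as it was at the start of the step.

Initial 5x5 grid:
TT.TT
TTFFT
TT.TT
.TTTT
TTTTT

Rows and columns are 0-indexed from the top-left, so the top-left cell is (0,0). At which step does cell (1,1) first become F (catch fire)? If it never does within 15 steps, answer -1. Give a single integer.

Step 1: cell (1,1)='F' (+4 fires, +2 burnt)
  -> target ignites at step 1
Step 2: cell (1,1)='.' (+6 fires, +4 burnt)
Step 3: cell (1,1)='.' (+6 fires, +6 burnt)
Step 4: cell (1,1)='.' (+3 fires, +6 burnt)
Step 5: cell (1,1)='.' (+1 fires, +3 burnt)
Step 6: cell (1,1)='.' (+0 fires, +1 burnt)
  fire out at step 6

1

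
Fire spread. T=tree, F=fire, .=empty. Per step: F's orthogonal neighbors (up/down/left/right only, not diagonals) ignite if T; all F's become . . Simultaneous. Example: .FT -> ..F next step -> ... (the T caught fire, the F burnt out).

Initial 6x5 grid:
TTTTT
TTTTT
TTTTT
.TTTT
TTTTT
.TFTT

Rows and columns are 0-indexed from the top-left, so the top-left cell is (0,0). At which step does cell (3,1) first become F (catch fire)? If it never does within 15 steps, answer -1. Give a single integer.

Step 1: cell (3,1)='T' (+3 fires, +1 burnt)
Step 2: cell (3,1)='T' (+4 fires, +3 burnt)
Step 3: cell (3,1)='F' (+5 fires, +4 burnt)
  -> target ignites at step 3
Step 4: cell (3,1)='.' (+4 fires, +5 burnt)
Step 5: cell (3,1)='.' (+5 fires, +4 burnt)
Step 6: cell (3,1)='.' (+4 fires, +5 burnt)
Step 7: cell (3,1)='.' (+2 fires, +4 burnt)
Step 8: cell (3,1)='.' (+0 fires, +2 burnt)
  fire out at step 8

3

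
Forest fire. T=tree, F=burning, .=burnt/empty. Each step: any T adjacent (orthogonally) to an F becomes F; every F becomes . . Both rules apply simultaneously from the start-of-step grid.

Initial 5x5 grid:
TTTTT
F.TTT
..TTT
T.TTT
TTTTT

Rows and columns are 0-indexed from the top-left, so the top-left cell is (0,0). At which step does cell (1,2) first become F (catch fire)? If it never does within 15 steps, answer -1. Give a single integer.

Step 1: cell (1,2)='T' (+1 fires, +1 burnt)
Step 2: cell (1,2)='T' (+1 fires, +1 burnt)
Step 3: cell (1,2)='T' (+1 fires, +1 burnt)
Step 4: cell (1,2)='F' (+2 fires, +1 burnt)
  -> target ignites at step 4
Step 5: cell (1,2)='.' (+3 fires, +2 burnt)
Step 6: cell (1,2)='.' (+3 fires, +3 burnt)
Step 7: cell (1,2)='.' (+3 fires, +3 burnt)
Step 8: cell (1,2)='.' (+3 fires, +3 burnt)
Step 9: cell (1,2)='.' (+2 fires, +3 burnt)
Step 10: cell (1,2)='.' (+1 fires, +2 burnt)
Step 11: cell (1,2)='.' (+0 fires, +1 burnt)
  fire out at step 11

4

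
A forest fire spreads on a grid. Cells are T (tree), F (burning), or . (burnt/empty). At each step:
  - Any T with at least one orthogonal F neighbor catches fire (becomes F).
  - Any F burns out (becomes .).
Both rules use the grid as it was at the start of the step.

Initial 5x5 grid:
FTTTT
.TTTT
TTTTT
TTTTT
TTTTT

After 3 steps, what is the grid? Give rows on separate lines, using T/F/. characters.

Step 1: 1 trees catch fire, 1 burn out
  .FTTT
  .TTTT
  TTTTT
  TTTTT
  TTTTT
Step 2: 2 trees catch fire, 1 burn out
  ..FTT
  .FTTT
  TTTTT
  TTTTT
  TTTTT
Step 3: 3 trees catch fire, 2 burn out
  ...FT
  ..FTT
  TFTTT
  TTTTT
  TTTTT

...FT
..FTT
TFTTT
TTTTT
TTTTT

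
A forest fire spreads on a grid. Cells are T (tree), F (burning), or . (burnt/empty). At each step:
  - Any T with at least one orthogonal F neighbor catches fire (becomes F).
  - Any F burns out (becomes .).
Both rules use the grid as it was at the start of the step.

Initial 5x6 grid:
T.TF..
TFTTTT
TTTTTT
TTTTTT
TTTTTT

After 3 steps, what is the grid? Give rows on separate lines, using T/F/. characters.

Step 1: 5 trees catch fire, 2 burn out
  T.F...
  F.FFTT
  TFTTTT
  TTTTTT
  TTTTTT
Step 2: 6 trees catch fire, 5 burn out
  F.....
  ....FT
  F.FFTT
  TFTTTT
  TTTTTT
Step 3: 6 trees catch fire, 6 burn out
  ......
  .....F
  ....FT
  F.FFTT
  TFTTTT

......
.....F
....FT
F.FFTT
TFTTTT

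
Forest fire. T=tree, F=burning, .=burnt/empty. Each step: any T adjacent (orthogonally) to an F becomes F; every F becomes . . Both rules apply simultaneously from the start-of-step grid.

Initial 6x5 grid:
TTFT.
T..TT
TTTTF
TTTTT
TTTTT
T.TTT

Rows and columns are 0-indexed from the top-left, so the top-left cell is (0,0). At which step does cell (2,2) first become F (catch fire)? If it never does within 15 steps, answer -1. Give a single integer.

Step 1: cell (2,2)='T' (+5 fires, +2 burnt)
Step 2: cell (2,2)='F' (+5 fires, +5 burnt)
  -> target ignites at step 2
Step 3: cell (2,2)='.' (+5 fires, +5 burnt)
Step 4: cell (2,2)='.' (+4 fires, +5 burnt)
Step 5: cell (2,2)='.' (+3 fires, +4 burnt)
Step 6: cell (2,2)='.' (+1 fires, +3 burnt)
Step 7: cell (2,2)='.' (+1 fires, +1 burnt)
Step 8: cell (2,2)='.' (+0 fires, +1 burnt)
  fire out at step 8

2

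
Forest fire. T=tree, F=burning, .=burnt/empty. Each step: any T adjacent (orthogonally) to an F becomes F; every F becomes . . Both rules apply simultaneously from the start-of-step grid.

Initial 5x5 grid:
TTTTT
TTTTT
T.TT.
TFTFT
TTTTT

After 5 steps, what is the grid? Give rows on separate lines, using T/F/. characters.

Step 1: 6 trees catch fire, 2 burn out
  TTTTT
  TTTTT
  T.TF.
  F.F.F
  TFTFT
Step 2: 6 trees catch fire, 6 burn out
  TTTTT
  TTTFT
  F.F..
  .....
  F.F.F
Step 3: 4 trees catch fire, 6 burn out
  TTTFT
  FTF.F
  .....
  .....
  .....
Step 4: 4 trees catch fire, 4 burn out
  FTF.F
  .F...
  .....
  .....
  .....
Step 5: 1 trees catch fire, 4 burn out
  .F...
  .....
  .....
  .....
  .....

.F...
.....
.....
.....
.....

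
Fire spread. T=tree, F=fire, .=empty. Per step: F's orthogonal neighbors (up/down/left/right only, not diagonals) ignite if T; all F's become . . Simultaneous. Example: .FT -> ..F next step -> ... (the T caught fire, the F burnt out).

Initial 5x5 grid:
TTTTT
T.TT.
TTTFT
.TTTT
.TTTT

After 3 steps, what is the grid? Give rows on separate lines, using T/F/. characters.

Step 1: 4 trees catch fire, 1 burn out
  TTTTT
  T.TF.
  TTF.F
  .TTFT
  .TTTT
Step 2: 6 trees catch fire, 4 burn out
  TTTFT
  T.F..
  TF...
  .TF.F
  .TTFT
Step 3: 6 trees catch fire, 6 burn out
  TTF.F
  T....
  F....
  .F...
  .TF.F

TTF.F
T....
F....
.F...
.TF.F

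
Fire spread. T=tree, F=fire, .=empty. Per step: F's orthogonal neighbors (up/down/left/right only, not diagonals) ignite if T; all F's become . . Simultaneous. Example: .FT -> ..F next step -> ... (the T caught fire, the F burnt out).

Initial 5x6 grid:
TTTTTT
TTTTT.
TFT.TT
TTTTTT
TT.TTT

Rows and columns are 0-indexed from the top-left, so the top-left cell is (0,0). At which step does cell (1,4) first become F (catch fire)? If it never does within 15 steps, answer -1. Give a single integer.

Step 1: cell (1,4)='T' (+4 fires, +1 burnt)
Step 2: cell (1,4)='T' (+6 fires, +4 burnt)
Step 3: cell (1,4)='T' (+5 fires, +6 burnt)
Step 4: cell (1,4)='F' (+4 fires, +5 burnt)
  -> target ignites at step 4
Step 5: cell (1,4)='.' (+4 fires, +4 burnt)
Step 6: cell (1,4)='.' (+3 fires, +4 burnt)
Step 7: cell (1,4)='.' (+0 fires, +3 burnt)
  fire out at step 7

4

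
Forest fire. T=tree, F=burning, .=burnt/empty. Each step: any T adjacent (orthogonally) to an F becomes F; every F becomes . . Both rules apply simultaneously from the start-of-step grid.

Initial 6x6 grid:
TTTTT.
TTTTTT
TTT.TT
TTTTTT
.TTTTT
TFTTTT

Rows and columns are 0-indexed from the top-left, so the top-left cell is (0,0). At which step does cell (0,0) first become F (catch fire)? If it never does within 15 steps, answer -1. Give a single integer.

Step 1: cell (0,0)='T' (+3 fires, +1 burnt)
Step 2: cell (0,0)='T' (+3 fires, +3 burnt)
Step 3: cell (0,0)='T' (+5 fires, +3 burnt)
Step 4: cell (0,0)='T' (+6 fires, +5 burnt)
Step 5: cell (0,0)='T' (+5 fires, +6 burnt)
Step 6: cell (0,0)='F' (+5 fires, +5 burnt)
  -> target ignites at step 6
Step 7: cell (0,0)='.' (+3 fires, +5 burnt)
Step 8: cell (0,0)='.' (+2 fires, +3 burnt)
Step 9: cell (0,0)='.' (+0 fires, +2 burnt)
  fire out at step 9

6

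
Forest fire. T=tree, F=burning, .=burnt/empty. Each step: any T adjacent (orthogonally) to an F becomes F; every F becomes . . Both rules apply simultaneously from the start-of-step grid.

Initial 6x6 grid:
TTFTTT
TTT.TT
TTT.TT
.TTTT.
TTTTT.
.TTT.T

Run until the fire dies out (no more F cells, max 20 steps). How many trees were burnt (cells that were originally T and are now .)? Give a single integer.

Step 1: +3 fires, +1 burnt (F count now 3)
Step 2: +4 fires, +3 burnt (F count now 4)
Step 3: +5 fires, +4 burnt (F count now 5)
Step 4: +6 fires, +5 burnt (F count now 6)
Step 5: +5 fires, +6 burnt (F count now 5)
Step 6: +4 fires, +5 burnt (F count now 4)
Step 7: +0 fires, +4 burnt (F count now 0)
Fire out after step 7
Initially T: 28, now '.': 35
Total burnt (originally-T cells now '.'): 27

Answer: 27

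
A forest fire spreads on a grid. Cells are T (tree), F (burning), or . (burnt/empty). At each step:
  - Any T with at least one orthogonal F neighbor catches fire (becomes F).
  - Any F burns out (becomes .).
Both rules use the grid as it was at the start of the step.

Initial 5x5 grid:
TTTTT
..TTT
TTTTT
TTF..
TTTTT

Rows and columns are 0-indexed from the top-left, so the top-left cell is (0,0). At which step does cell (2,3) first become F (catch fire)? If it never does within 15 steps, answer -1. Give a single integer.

Step 1: cell (2,3)='T' (+3 fires, +1 burnt)
Step 2: cell (2,3)='F' (+6 fires, +3 burnt)
  -> target ignites at step 2
Step 3: cell (2,3)='.' (+6 fires, +6 burnt)
Step 4: cell (2,3)='.' (+3 fires, +6 burnt)
Step 5: cell (2,3)='.' (+2 fires, +3 burnt)
Step 6: cell (2,3)='.' (+0 fires, +2 burnt)
  fire out at step 6

2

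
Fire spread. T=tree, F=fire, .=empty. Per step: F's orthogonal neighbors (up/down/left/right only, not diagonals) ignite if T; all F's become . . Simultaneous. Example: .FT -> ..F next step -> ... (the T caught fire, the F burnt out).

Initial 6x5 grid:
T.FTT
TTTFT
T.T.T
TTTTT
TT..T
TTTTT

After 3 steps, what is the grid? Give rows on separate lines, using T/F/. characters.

Step 1: 3 trees catch fire, 2 burn out
  T..FT
  TTF.F
  T.T.T
  TTTTT
  TT..T
  TTTTT
Step 2: 4 trees catch fire, 3 burn out
  T...F
  TF...
  T.F.F
  TTTTT
  TT..T
  TTTTT
Step 3: 3 trees catch fire, 4 burn out
  T....
  F....
  T....
  TTFTF
  TT..T
  TTTTT

T....
F....
T....
TTFTF
TT..T
TTTTT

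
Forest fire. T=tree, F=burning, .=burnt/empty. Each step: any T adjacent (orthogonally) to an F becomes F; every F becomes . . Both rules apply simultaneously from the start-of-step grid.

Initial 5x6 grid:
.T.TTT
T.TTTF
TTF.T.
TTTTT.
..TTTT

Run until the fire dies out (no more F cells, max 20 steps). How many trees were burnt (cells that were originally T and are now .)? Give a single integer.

Answer: 19

Derivation:
Step 1: +5 fires, +2 burnt (F count now 5)
Step 2: +7 fires, +5 burnt (F count now 7)
Step 3: +5 fires, +7 burnt (F count now 5)
Step 4: +1 fires, +5 burnt (F count now 1)
Step 5: +1 fires, +1 burnt (F count now 1)
Step 6: +0 fires, +1 burnt (F count now 0)
Fire out after step 6
Initially T: 20, now '.': 29
Total burnt (originally-T cells now '.'): 19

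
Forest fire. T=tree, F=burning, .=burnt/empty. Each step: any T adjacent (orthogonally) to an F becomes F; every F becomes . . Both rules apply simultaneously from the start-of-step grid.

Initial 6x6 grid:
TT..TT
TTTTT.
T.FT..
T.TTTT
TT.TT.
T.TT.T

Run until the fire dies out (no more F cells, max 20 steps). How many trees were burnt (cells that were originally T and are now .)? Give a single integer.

Step 1: +3 fires, +1 burnt (F count now 3)
Step 2: +3 fires, +3 burnt (F count now 3)
Step 3: +5 fires, +3 burnt (F count now 5)
Step 4: +6 fires, +5 burnt (F count now 6)
Step 5: +3 fires, +6 burnt (F count now 3)
Step 6: +1 fires, +3 burnt (F count now 1)
Step 7: +2 fires, +1 burnt (F count now 2)
Step 8: +0 fires, +2 burnt (F count now 0)
Fire out after step 8
Initially T: 24, now '.': 35
Total burnt (originally-T cells now '.'): 23

Answer: 23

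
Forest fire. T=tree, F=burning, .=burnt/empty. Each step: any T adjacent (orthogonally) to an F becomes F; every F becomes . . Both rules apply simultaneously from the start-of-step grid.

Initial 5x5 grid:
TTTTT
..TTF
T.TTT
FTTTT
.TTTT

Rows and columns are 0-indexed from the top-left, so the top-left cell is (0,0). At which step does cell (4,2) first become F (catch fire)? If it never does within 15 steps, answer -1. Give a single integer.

Step 1: cell (4,2)='T' (+5 fires, +2 burnt)
Step 2: cell (4,2)='T' (+6 fires, +5 burnt)
Step 3: cell (4,2)='F' (+5 fires, +6 burnt)
  -> target ignites at step 3
Step 4: cell (4,2)='.' (+2 fires, +5 burnt)
Step 5: cell (4,2)='.' (+1 fires, +2 burnt)
Step 6: cell (4,2)='.' (+0 fires, +1 burnt)
  fire out at step 6

3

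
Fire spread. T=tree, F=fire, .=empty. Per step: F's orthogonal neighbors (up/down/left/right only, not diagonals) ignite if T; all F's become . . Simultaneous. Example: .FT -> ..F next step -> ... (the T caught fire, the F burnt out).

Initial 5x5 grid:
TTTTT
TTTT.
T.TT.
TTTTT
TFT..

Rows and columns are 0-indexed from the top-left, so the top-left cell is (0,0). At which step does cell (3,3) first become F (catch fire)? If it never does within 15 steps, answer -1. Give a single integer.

Step 1: cell (3,3)='T' (+3 fires, +1 burnt)
Step 2: cell (3,3)='T' (+2 fires, +3 burnt)
Step 3: cell (3,3)='F' (+3 fires, +2 burnt)
  -> target ignites at step 3
Step 4: cell (3,3)='.' (+4 fires, +3 burnt)
Step 5: cell (3,3)='.' (+4 fires, +4 burnt)
Step 6: cell (3,3)='.' (+2 fires, +4 burnt)
Step 7: cell (3,3)='.' (+1 fires, +2 burnt)
Step 8: cell (3,3)='.' (+0 fires, +1 burnt)
  fire out at step 8

3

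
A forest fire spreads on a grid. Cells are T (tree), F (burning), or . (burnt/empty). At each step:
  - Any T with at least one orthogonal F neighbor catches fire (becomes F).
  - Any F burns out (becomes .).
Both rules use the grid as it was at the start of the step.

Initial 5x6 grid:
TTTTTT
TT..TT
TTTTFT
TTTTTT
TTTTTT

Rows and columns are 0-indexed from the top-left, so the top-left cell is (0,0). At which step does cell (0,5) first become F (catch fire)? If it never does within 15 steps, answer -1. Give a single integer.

Step 1: cell (0,5)='T' (+4 fires, +1 burnt)
Step 2: cell (0,5)='T' (+6 fires, +4 burnt)
Step 3: cell (0,5)='F' (+6 fires, +6 burnt)
  -> target ignites at step 3
Step 4: cell (0,5)='.' (+5 fires, +6 burnt)
Step 5: cell (0,5)='.' (+4 fires, +5 burnt)
Step 6: cell (0,5)='.' (+2 fires, +4 burnt)
Step 7: cell (0,5)='.' (+0 fires, +2 burnt)
  fire out at step 7

3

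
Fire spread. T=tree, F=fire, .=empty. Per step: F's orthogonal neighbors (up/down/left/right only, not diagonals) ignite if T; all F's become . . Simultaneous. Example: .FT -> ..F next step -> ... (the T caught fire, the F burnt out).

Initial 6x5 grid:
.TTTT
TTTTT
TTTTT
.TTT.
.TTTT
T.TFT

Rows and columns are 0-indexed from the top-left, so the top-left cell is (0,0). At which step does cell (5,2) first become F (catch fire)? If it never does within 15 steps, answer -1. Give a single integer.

Step 1: cell (5,2)='F' (+3 fires, +1 burnt)
  -> target ignites at step 1
Step 2: cell (5,2)='.' (+3 fires, +3 burnt)
Step 3: cell (5,2)='.' (+3 fires, +3 burnt)
Step 4: cell (5,2)='.' (+4 fires, +3 burnt)
Step 5: cell (5,2)='.' (+4 fires, +4 burnt)
Step 6: cell (5,2)='.' (+4 fires, +4 burnt)
Step 7: cell (5,2)='.' (+2 fires, +4 burnt)
Step 8: cell (5,2)='.' (+0 fires, +2 burnt)
  fire out at step 8

1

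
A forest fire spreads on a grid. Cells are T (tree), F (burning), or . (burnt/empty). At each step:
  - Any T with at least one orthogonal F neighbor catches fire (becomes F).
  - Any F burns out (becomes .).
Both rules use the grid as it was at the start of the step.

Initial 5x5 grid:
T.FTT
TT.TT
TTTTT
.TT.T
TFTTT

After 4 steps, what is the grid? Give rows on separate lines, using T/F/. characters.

Step 1: 4 trees catch fire, 2 burn out
  T..FT
  TT.TT
  TTTTT
  .FT.T
  F.FTT
Step 2: 5 trees catch fire, 4 burn out
  T...F
  TT.FT
  TFTTT
  ..F.T
  ...FT
Step 3: 6 trees catch fire, 5 burn out
  T....
  TF..F
  F.FFT
  ....T
  ....F
Step 4: 3 trees catch fire, 6 burn out
  T....
  F....
  ....F
  ....F
  .....

T....
F....
....F
....F
.....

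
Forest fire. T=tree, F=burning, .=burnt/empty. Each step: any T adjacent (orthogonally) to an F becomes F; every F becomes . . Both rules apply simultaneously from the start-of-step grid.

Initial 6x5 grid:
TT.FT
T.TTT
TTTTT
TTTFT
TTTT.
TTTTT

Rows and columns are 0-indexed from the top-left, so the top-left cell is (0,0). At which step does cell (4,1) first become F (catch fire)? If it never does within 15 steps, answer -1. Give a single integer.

Step 1: cell (4,1)='T' (+6 fires, +2 burnt)
Step 2: cell (4,1)='T' (+7 fires, +6 burnt)
Step 3: cell (4,1)='F' (+5 fires, +7 burnt)
  -> target ignites at step 3
Step 4: cell (4,1)='.' (+3 fires, +5 burnt)
Step 5: cell (4,1)='.' (+2 fires, +3 burnt)
Step 6: cell (4,1)='.' (+1 fires, +2 burnt)
Step 7: cell (4,1)='.' (+1 fires, +1 burnt)
Step 8: cell (4,1)='.' (+0 fires, +1 burnt)
  fire out at step 8

3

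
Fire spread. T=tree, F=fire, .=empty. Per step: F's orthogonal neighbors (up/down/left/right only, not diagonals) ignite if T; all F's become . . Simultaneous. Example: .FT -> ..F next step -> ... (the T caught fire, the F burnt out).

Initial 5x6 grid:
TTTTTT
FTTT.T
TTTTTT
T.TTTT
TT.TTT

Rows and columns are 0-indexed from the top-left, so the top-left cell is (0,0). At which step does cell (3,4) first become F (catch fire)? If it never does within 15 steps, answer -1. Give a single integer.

Step 1: cell (3,4)='T' (+3 fires, +1 burnt)
Step 2: cell (3,4)='T' (+4 fires, +3 burnt)
Step 3: cell (3,4)='T' (+4 fires, +4 burnt)
Step 4: cell (3,4)='T' (+4 fires, +4 burnt)
Step 5: cell (3,4)='T' (+3 fires, +4 burnt)
Step 6: cell (3,4)='F' (+4 fires, +3 burnt)
  -> target ignites at step 6
Step 7: cell (3,4)='.' (+3 fires, +4 burnt)
Step 8: cell (3,4)='.' (+1 fires, +3 burnt)
Step 9: cell (3,4)='.' (+0 fires, +1 burnt)
  fire out at step 9

6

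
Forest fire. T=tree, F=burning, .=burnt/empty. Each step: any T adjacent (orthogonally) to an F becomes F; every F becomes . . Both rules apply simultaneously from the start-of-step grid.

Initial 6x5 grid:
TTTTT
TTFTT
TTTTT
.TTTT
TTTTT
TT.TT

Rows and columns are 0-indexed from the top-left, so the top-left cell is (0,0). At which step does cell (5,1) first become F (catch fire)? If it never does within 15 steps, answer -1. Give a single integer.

Step 1: cell (5,1)='T' (+4 fires, +1 burnt)
Step 2: cell (5,1)='T' (+7 fires, +4 burnt)
Step 3: cell (5,1)='T' (+7 fires, +7 burnt)
Step 4: cell (5,1)='T' (+3 fires, +7 burnt)
Step 5: cell (5,1)='F' (+4 fires, +3 burnt)
  -> target ignites at step 5
Step 6: cell (5,1)='.' (+2 fires, +4 burnt)
Step 7: cell (5,1)='.' (+0 fires, +2 burnt)
  fire out at step 7

5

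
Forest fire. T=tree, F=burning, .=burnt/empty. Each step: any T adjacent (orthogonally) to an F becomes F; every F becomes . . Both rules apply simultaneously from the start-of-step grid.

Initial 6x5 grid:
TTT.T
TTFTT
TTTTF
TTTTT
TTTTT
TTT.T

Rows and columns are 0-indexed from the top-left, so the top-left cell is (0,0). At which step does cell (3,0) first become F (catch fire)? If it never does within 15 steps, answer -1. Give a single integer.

Step 1: cell (3,0)='T' (+7 fires, +2 burnt)
Step 2: cell (3,0)='T' (+7 fires, +7 burnt)
Step 3: cell (3,0)='T' (+6 fires, +7 burnt)
Step 4: cell (3,0)='F' (+3 fires, +6 burnt)
  -> target ignites at step 4
Step 5: cell (3,0)='.' (+2 fires, +3 burnt)
Step 6: cell (3,0)='.' (+1 fires, +2 burnt)
Step 7: cell (3,0)='.' (+0 fires, +1 burnt)
  fire out at step 7

4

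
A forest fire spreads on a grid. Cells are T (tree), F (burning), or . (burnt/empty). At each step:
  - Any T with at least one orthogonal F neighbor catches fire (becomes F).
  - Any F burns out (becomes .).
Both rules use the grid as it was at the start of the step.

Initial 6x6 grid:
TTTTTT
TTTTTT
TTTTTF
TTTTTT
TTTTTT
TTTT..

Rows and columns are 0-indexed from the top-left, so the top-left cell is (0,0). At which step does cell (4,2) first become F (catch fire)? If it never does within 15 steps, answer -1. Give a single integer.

Step 1: cell (4,2)='T' (+3 fires, +1 burnt)
Step 2: cell (4,2)='T' (+5 fires, +3 burnt)
Step 3: cell (4,2)='T' (+5 fires, +5 burnt)
Step 4: cell (4,2)='T' (+5 fires, +5 burnt)
Step 5: cell (4,2)='F' (+6 fires, +5 burnt)
  -> target ignites at step 5
Step 6: cell (4,2)='.' (+5 fires, +6 burnt)
Step 7: cell (4,2)='.' (+3 fires, +5 burnt)
Step 8: cell (4,2)='.' (+1 fires, +3 burnt)
Step 9: cell (4,2)='.' (+0 fires, +1 burnt)
  fire out at step 9

5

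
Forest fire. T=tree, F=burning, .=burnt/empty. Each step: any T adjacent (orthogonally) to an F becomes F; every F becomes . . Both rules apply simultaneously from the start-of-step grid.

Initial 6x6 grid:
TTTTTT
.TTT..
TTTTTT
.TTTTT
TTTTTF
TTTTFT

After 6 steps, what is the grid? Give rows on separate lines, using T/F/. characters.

Step 1: 4 trees catch fire, 2 burn out
  TTTTTT
  .TTT..
  TTTTTT
  .TTTTF
  TTTTF.
  TTTF.F
Step 2: 4 trees catch fire, 4 burn out
  TTTTTT
  .TTT..
  TTTTTF
  .TTTF.
  TTTF..
  TTF...
Step 3: 4 trees catch fire, 4 burn out
  TTTTTT
  .TTT..
  TTTTF.
  .TTF..
  TTF...
  TF....
Step 4: 4 trees catch fire, 4 burn out
  TTTTTT
  .TTT..
  TTTF..
  .TF...
  TF....
  F.....
Step 5: 4 trees catch fire, 4 burn out
  TTTTTT
  .TTF..
  TTF...
  .F....
  F.....
  ......
Step 6: 3 trees catch fire, 4 burn out
  TTTFTT
  .TF...
  TF....
  ......
  ......
  ......

TTTFTT
.TF...
TF....
......
......
......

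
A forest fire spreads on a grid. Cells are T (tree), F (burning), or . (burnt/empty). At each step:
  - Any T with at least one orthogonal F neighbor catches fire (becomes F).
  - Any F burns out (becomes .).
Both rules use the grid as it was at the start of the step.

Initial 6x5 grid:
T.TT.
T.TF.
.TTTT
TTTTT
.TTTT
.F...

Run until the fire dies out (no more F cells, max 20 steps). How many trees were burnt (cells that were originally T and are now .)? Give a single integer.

Step 1: +4 fires, +2 burnt (F count now 4)
Step 2: +6 fires, +4 burnt (F count now 6)
Step 3: +5 fires, +6 burnt (F count now 5)
Step 4: +1 fires, +5 burnt (F count now 1)
Step 5: +0 fires, +1 burnt (F count now 0)
Fire out after step 5
Initially T: 18, now '.': 28
Total burnt (originally-T cells now '.'): 16

Answer: 16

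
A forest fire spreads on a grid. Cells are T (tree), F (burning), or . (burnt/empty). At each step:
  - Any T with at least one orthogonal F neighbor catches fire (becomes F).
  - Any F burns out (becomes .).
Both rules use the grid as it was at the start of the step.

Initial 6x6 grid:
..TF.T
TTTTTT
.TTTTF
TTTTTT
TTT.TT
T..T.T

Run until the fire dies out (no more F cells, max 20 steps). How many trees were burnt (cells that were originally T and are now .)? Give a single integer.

Answer: 25

Derivation:
Step 1: +5 fires, +2 burnt (F count now 5)
Step 2: +6 fires, +5 burnt (F count now 6)
Step 3: +5 fires, +6 burnt (F count now 5)
Step 4: +3 fires, +5 burnt (F count now 3)
Step 5: +2 fires, +3 burnt (F count now 2)
Step 6: +2 fires, +2 burnt (F count now 2)
Step 7: +1 fires, +2 burnt (F count now 1)
Step 8: +1 fires, +1 burnt (F count now 1)
Step 9: +0 fires, +1 burnt (F count now 0)
Fire out after step 9
Initially T: 26, now '.': 35
Total burnt (originally-T cells now '.'): 25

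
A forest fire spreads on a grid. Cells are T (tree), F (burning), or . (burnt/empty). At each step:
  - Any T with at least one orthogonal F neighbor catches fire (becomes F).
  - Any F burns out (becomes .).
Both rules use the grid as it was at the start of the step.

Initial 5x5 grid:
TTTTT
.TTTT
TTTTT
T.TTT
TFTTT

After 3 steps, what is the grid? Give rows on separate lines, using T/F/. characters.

Step 1: 2 trees catch fire, 1 burn out
  TTTTT
  .TTTT
  TTTTT
  T.TTT
  F.FTT
Step 2: 3 trees catch fire, 2 burn out
  TTTTT
  .TTTT
  TTTTT
  F.FTT
  ...FT
Step 3: 4 trees catch fire, 3 burn out
  TTTTT
  .TTTT
  FTFTT
  ...FT
  ....F

TTTTT
.TTTT
FTFTT
...FT
....F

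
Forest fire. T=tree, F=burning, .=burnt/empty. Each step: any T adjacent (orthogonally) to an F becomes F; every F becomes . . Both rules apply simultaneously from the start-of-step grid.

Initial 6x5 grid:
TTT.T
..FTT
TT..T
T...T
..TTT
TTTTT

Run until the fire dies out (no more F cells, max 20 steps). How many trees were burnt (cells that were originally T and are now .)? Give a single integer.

Answer: 16

Derivation:
Step 1: +2 fires, +1 burnt (F count now 2)
Step 2: +2 fires, +2 burnt (F count now 2)
Step 3: +3 fires, +2 burnt (F count now 3)
Step 4: +1 fires, +3 burnt (F count now 1)
Step 5: +1 fires, +1 burnt (F count now 1)
Step 6: +2 fires, +1 burnt (F count now 2)
Step 7: +2 fires, +2 burnt (F count now 2)
Step 8: +1 fires, +2 burnt (F count now 1)
Step 9: +1 fires, +1 burnt (F count now 1)
Step 10: +1 fires, +1 burnt (F count now 1)
Step 11: +0 fires, +1 burnt (F count now 0)
Fire out after step 11
Initially T: 19, now '.': 27
Total burnt (originally-T cells now '.'): 16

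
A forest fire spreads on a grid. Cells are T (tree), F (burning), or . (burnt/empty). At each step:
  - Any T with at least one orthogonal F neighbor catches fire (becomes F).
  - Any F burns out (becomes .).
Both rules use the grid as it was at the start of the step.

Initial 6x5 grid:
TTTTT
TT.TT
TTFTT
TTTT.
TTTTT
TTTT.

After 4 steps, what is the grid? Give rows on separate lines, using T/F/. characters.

Step 1: 3 trees catch fire, 1 burn out
  TTTTT
  TT.TT
  TF.FT
  TTFT.
  TTTTT
  TTTT.
Step 2: 7 trees catch fire, 3 burn out
  TTTTT
  TF.FT
  F...F
  TF.F.
  TTFTT
  TTTT.
Step 3: 8 trees catch fire, 7 burn out
  TFTFT
  F...F
  .....
  F....
  TF.FT
  TTFT.
Step 4: 7 trees catch fire, 8 burn out
  F.F.F
  .....
  .....
  .....
  F...F
  TF.F.

F.F.F
.....
.....
.....
F...F
TF.F.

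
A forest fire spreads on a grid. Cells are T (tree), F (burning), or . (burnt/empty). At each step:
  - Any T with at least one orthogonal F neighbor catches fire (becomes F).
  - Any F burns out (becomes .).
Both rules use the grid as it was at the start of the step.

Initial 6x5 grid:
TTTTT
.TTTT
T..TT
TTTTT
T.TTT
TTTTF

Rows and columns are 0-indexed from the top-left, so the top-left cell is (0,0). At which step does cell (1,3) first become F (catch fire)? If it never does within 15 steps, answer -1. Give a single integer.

Step 1: cell (1,3)='T' (+2 fires, +1 burnt)
Step 2: cell (1,3)='T' (+3 fires, +2 burnt)
Step 3: cell (1,3)='T' (+4 fires, +3 burnt)
Step 4: cell (1,3)='T' (+4 fires, +4 burnt)
Step 5: cell (1,3)='F' (+4 fires, +4 burnt)
  -> target ignites at step 5
Step 6: cell (1,3)='.' (+3 fires, +4 burnt)
Step 7: cell (1,3)='.' (+3 fires, +3 burnt)
Step 8: cell (1,3)='.' (+1 fires, +3 burnt)
Step 9: cell (1,3)='.' (+1 fires, +1 burnt)
Step 10: cell (1,3)='.' (+0 fires, +1 burnt)
  fire out at step 10

5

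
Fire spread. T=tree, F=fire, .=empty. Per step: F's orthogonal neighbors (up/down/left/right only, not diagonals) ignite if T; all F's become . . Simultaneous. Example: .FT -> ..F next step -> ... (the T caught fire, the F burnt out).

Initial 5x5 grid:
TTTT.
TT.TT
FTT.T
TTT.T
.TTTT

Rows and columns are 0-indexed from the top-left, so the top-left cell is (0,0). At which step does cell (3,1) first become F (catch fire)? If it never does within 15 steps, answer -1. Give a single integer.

Step 1: cell (3,1)='T' (+3 fires, +1 burnt)
Step 2: cell (3,1)='F' (+4 fires, +3 burnt)
  -> target ignites at step 2
Step 3: cell (3,1)='.' (+3 fires, +4 burnt)
Step 4: cell (3,1)='.' (+2 fires, +3 burnt)
Step 5: cell (3,1)='.' (+2 fires, +2 burnt)
Step 6: cell (3,1)='.' (+2 fires, +2 burnt)
Step 7: cell (3,1)='.' (+2 fires, +2 burnt)
Step 8: cell (3,1)='.' (+1 fires, +2 burnt)
Step 9: cell (3,1)='.' (+0 fires, +1 burnt)
  fire out at step 9

2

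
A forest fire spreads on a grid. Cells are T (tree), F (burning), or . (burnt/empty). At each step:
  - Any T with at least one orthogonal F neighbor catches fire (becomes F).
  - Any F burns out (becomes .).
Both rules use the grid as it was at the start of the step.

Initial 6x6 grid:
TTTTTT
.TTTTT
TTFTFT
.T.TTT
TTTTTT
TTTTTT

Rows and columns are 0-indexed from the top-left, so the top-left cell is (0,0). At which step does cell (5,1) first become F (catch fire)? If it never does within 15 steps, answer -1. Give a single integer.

Step 1: cell (5,1)='T' (+6 fires, +2 burnt)
Step 2: cell (5,1)='T' (+10 fires, +6 burnt)
Step 3: cell (5,1)='T' (+7 fires, +10 burnt)
Step 4: cell (5,1)='F' (+6 fires, +7 burnt)
  -> target ignites at step 4
Step 5: cell (5,1)='.' (+2 fires, +6 burnt)
Step 6: cell (5,1)='.' (+0 fires, +2 burnt)
  fire out at step 6

4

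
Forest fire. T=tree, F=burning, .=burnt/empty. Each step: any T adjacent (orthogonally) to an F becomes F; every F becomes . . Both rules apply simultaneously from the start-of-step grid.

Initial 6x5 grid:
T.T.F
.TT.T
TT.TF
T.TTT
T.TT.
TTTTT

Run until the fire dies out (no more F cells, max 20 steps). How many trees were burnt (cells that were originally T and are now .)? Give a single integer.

Step 1: +3 fires, +2 burnt (F count now 3)
Step 2: +1 fires, +3 burnt (F count now 1)
Step 3: +2 fires, +1 burnt (F count now 2)
Step 4: +2 fires, +2 burnt (F count now 2)
Step 5: +2 fires, +2 burnt (F count now 2)
Step 6: +1 fires, +2 burnt (F count now 1)
Step 7: +1 fires, +1 burnt (F count now 1)
Step 8: +1 fires, +1 burnt (F count now 1)
Step 9: +1 fires, +1 burnt (F count now 1)
Step 10: +1 fires, +1 burnt (F count now 1)
Step 11: +1 fires, +1 burnt (F count now 1)
Step 12: +1 fires, +1 burnt (F count now 1)
Step 13: +1 fires, +1 burnt (F count now 1)
Step 14: +1 fires, +1 burnt (F count now 1)
Step 15: +0 fires, +1 burnt (F count now 0)
Fire out after step 15
Initially T: 20, now '.': 29
Total burnt (originally-T cells now '.'): 19

Answer: 19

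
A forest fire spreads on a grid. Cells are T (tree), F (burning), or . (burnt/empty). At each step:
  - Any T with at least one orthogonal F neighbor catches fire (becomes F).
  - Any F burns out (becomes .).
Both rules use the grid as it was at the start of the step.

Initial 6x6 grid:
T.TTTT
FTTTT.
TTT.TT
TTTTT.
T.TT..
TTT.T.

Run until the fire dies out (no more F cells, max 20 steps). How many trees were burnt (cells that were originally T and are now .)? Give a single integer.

Step 1: +3 fires, +1 burnt (F count now 3)
Step 2: +3 fires, +3 burnt (F count now 3)
Step 3: +5 fires, +3 burnt (F count now 5)
Step 4: +4 fires, +5 burnt (F count now 4)
Step 5: +5 fires, +4 burnt (F count now 5)
Step 6: +5 fires, +5 burnt (F count now 5)
Step 7: +0 fires, +5 burnt (F count now 0)
Fire out after step 7
Initially T: 26, now '.': 35
Total burnt (originally-T cells now '.'): 25

Answer: 25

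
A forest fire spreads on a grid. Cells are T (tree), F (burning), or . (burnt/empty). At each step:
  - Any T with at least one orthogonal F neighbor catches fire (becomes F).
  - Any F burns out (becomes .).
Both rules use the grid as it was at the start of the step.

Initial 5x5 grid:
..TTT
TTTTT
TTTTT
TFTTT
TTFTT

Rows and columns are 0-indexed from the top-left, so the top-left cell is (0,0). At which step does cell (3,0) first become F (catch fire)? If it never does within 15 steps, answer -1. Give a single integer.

Step 1: cell (3,0)='F' (+5 fires, +2 burnt)
  -> target ignites at step 1
Step 2: cell (3,0)='.' (+6 fires, +5 burnt)
Step 3: cell (3,0)='.' (+4 fires, +6 burnt)
Step 4: cell (3,0)='.' (+3 fires, +4 burnt)
Step 5: cell (3,0)='.' (+2 fires, +3 burnt)
Step 6: cell (3,0)='.' (+1 fires, +2 burnt)
Step 7: cell (3,0)='.' (+0 fires, +1 burnt)
  fire out at step 7

1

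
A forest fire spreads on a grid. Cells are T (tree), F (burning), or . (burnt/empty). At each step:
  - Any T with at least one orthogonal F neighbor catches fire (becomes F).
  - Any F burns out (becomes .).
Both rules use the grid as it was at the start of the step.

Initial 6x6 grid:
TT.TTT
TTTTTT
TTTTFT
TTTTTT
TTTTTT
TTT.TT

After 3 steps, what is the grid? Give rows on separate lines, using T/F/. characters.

Step 1: 4 trees catch fire, 1 burn out
  TT.TTT
  TTTTFT
  TTTF.F
  TTTTFT
  TTTTTT
  TTT.TT
Step 2: 7 trees catch fire, 4 burn out
  TT.TFT
  TTTF.F
  TTF...
  TTTF.F
  TTTTFT
  TTT.TT
Step 3: 8 trees catch fire, 7 burn out
  TT.F.F
  TTF...
  TF....
  TTF...
  TTTF.F
  TTT.FT

TT.F.F
TTF...
TF....
TTF...
TTTF.F
TTT.FT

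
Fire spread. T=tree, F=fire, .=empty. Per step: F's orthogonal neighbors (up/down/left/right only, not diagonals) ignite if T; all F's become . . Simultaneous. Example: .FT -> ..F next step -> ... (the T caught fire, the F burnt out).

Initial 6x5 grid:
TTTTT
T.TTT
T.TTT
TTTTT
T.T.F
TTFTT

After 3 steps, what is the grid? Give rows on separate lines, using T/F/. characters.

Step 1: 5 trees catch fire, 2 burn out
  TTTTT
  T.TTT
  T.TTT
  TTTTF
  T.F..
  TF.FF
Step 2: 4 trees catch fire, 5 burn out
  TTTTT
  T.TTT
  T.TTF
  TTFF.
  T....
  F....
Step 3: 5 trees catch fire, 4 burn out
  TTTTT
  T.TTF
  T.FF.
  TF...
  F....
  .....

TTTTT
T.TTF
T.FF.
TF...
F....
.....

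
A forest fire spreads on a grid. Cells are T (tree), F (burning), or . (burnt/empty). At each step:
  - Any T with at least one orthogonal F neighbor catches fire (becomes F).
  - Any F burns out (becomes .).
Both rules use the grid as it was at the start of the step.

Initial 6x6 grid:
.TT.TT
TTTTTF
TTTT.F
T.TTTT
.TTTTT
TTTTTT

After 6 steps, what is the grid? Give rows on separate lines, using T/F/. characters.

Step 1: 3 trees catch fire, 2 burn out
  .TT.TF
  TTTTF.
  TTTT..
  T.TTTF
  .TTTTT
  TTTTTT
Step 2: 4 trees catch fire, 3 burn out
  .TT.F.
  TTTF..
  TTTT..
  T.TTF.
  .TTTTF
  TTTTTT
Step 3: 5 trees catch fire, 4 burn out
  .TT...
  TTF...
  TTTF..
  T.TF..
  .TTTF.
  TTTTTF
Step 4: 6 trees catch fire, 5 burn out
  .TF...
  TF....
  TTF...
  T.F...
  .TTF..
  TTTTF.
Step 5: 5 trees catch fire, 6 burn out
  .F....
  F.....
  TF....
  T.....
  .TF...
  TTTF..
Step 6: 3 trees catch fire, 5 burn out
  ......
  ......
  F.....
  T.....
  .F....
  TTF...

......
......
F.....
T.....
.F....
TTF...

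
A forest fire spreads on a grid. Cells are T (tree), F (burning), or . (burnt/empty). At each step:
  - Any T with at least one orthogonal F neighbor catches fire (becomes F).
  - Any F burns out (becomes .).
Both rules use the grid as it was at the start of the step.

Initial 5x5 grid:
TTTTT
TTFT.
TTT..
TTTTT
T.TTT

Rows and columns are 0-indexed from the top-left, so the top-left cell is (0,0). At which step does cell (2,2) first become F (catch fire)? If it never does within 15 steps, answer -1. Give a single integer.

Step 1: cell (2,2)='F' (+4 fires, +1 burnt)
  -> target ignites at step 1
Step 2: cell (2,2)='.' (+5 fires, +4 burnt)
Step 3: cell (2,2)='.' (+6 fires, +5 burnt)
Step 4: cell (2,2)='.' (+3 fires, +6 burnt)
Step 5: cell (2,2)='.' (+2 fires, +3 burnt)
Step 6: cell (2,2)='.' (+0 fires, +2 burnt)
  fire out at step 6

1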